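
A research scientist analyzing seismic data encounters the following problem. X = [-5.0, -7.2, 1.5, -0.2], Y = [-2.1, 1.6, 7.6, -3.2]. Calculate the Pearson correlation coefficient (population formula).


Pearson correlation coefficient (population):
r = cov(X,Y) / (std(X) * std(Y))
Mean X = -2.725, Mean Y = 0.975
Cov(X,Y) = 5.411875
Std(X) = 3.515235, Std(Y) = 4.218042
r = 0.365

0.365


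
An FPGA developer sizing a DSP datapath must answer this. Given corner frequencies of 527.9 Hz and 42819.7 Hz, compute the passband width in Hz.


Bandwidth is the difference of -3dB frequencies:
BW = f_high - f_low
   = 42819.7 - 527.9
   = 42291.8 Hz

42291.8 Hz


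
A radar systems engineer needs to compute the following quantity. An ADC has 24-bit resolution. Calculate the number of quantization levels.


Number of quantization levels = 2^N
= 2^24
= 16777216

16777216


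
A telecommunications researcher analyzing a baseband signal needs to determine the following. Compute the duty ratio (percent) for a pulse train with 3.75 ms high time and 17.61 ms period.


Duty cycle as a percentage:
DC = (t_on / T) * 100
   = (3.75 / 17.61) * 100
   = 0.212947 * 100
   = 21.29 %

21.29 %


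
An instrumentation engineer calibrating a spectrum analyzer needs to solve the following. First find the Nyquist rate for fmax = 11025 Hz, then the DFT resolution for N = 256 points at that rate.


Step 1 — Nyquist sampling rate:
fs = 2 * fmax = 2 * 11025 = 22050 Hz

Step 2 — DFT bin spacing:
df = fs / N = 22050 / 256 = 86.1328 Hz

86.1328 Hz


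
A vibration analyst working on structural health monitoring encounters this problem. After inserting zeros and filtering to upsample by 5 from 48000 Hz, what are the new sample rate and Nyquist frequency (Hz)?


Step 1 — output sample rate after interpolation by L:
fs_out = L * fs_in = 5 * 48000 = 240000 Hz

Step 2 — Nyquist frequency of the output stream:
f_Nyq = fs_out / 2 = 240000 / 2 = 120000.0 Hz

fs_out = 240000 Hz; f_Nyquist = 120000.0 Hz


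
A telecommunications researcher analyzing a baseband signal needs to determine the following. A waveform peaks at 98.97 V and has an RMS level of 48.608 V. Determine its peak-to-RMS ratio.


Crest factor is the ratio of peak to RMS:
CF = V_peak / V_rms
   = 98.97 / 48.608
   = 2.0361

2.0361


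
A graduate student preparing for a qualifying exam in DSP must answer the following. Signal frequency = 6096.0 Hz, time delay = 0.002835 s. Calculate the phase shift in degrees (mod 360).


Phase shift from frequency and time delay:
phi = 360 * f * t_delay
    = 360 * 6096.0 * 0.002835
    = 6221.58 degrees
    mod 360 = 101.58 degrees

101.58 degrees


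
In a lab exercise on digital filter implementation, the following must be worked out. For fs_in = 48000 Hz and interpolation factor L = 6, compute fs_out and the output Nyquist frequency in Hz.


Step 1 — output sample rate after interpolation by L:
fs_out = L * fs_in = 6 * 48000 = 288000 Hz

Step 2 — Nyquist frequency of the output stream:
f_Nyq = fs_out / 2 = 288000 / 2 = 144000.0 Hz

fs_out = 288000 Hz; f_Nyquist = 144000.0 Hz


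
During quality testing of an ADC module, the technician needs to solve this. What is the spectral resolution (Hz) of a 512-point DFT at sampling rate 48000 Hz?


DFT frequency resolution:
df = fs / N
   = 48000 / 512
   = 93.75 Hz

93.75 Hz


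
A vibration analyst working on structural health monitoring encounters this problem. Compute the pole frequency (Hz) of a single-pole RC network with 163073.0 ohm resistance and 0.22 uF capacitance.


Cutoff frequency of a first-order RC filter:
fc = 1 / (2 * pi * R * C)
C = 0.22 uF = 2.2e-07 F
fc = 1 / (2 * pi * 163073.0 * 2.2e-07)
   = 1 / 0.22541593307149
   = 4.436244 Hz

4.436244 Hz


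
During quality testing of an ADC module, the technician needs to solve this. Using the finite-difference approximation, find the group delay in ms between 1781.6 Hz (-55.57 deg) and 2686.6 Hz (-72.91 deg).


Group delay from phase difference:
tau = -d(phi)/d(omega)
d(phi) = -17.34 deg = -0.30264 rad
d(omega) = 2*pi*(2686.6 - 1781.6) = 5686.2827 rad/s
tau = -(-0.30264) / 5686.2827
    = 0.0532 ms

0.0532 ms


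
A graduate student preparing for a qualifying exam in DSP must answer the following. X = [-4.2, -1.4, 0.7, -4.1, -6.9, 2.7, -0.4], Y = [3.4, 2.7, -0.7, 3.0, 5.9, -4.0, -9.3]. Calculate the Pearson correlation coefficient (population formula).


Pearson correlation coefficient (population):
r = cov(X,Y) / (std(X) * std(Y))
Mean X = -1.9429, Mean Y = 0.1429
Cov(X,Y) = -10.956735
Std(X) = 3.059812, Std(Y) = 4.86235
r = -0.7364

-0.7364


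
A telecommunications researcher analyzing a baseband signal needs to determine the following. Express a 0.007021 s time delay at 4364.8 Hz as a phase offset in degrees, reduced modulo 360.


Phase shift from frequency and time delay:
phi = 360 * f * t_delay
    = 360 * 4364.8 * 0.007021
    = 11032.29 degrees
    mod 360 = 232.29 degrees

232.29 degrees


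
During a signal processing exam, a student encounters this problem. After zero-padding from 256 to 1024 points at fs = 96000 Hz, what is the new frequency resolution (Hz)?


Frequency resolution after zero-padding:
N_padded = 256 * 4 = 1024
df = fs / N_padded
   = 96000 / 1024
   = 93.75 Hz

93.75 Hz


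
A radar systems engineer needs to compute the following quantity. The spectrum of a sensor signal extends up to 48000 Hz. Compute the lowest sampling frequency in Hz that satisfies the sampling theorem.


The Nyquist rate is twice the maximum frequency component.
fs_min = 2 * fmax
      = 2 * 48000
      = 96000 Hz

96000


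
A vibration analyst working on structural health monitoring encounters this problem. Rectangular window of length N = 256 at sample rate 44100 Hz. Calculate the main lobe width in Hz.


Main lobe width for a rectangular window:
Width = 2 * fs / N
      = 2 * 44100 / 256
      = 88200 / 256
      = 344.531 Hz

344.531 Hz


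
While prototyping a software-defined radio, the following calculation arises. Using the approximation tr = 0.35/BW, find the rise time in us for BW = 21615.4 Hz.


Rise time from bandwidth relationship:
tr = 0.35 / BW
   = 0.35 / 21615.4
   = 1.619215929e-05 s
   = 16.1922 us

16.1922 us


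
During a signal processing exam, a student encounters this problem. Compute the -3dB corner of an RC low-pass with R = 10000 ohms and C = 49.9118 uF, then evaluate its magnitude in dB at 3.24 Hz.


Step 1 — cutoff frequency:
fc = 1 / (2*pi*R*C)
C = 49.9118 uF = 4.99118e-05 F
fc = 1 / (2*pi*10000*4.99118e-05)
   = 0.318872 Hz

Step 2 — magnitude at f = 3.24 Hz:
|H(f)| = 1 / sqrt(1 + (f/fc)^2)
f/fc = 3.24 / 0.318872 = 10.160817
|H| = 1 / sqrt(1 + 103.242202) = 0.0979441
|H|_dB = 20*log10(0.0979441) = -20.18 dB

fc = 0.318872 Hz; |H(3.24 Hz)| = -20.18 dB


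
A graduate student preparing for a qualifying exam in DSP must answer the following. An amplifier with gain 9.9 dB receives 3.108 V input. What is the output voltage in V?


Output voltage from dB gain:
V_out = V_in * 10^(gain_dB / 20)
      = 3.108 * 10^(9.9 / 20)
      = 3.108 * 3.126079
      = 9.7159 V

9.7159 V


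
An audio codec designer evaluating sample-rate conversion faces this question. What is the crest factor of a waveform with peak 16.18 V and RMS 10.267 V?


Crest factor is the ratio of peak to RMS:
CF = V_peak / V_rms
   = 16.18 / 10.267
   = 1.5759

1.5759


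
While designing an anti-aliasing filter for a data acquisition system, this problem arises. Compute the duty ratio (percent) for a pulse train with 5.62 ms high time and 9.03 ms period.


Duty cycle as a percentage:
DC = (t_on / T) * 100
   = (5.62 / 9.03) * 100
   = 0.62237 * 100
   = 62.24 %

62.24 %


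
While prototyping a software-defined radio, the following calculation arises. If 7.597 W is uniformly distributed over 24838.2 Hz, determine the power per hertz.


Power spectral density:
PSD = P / BW
    = 7.597 / 24838.2
    = 0.00030586 W/Hz

0.00030586 W/Hz


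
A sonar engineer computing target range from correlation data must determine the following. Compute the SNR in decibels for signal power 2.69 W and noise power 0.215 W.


SNR in decibels:
SNR = 10 * log10(Ps / Pn)
    = 10 * log10(2.69 / 0.215)
    = 10 * log10(12.5116)
    = 10 * 1.0973
    = 10.97 dB

10.97 dB


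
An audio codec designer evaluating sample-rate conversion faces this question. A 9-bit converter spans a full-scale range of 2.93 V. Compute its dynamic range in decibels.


Dynamic range from full-scale to LSB:
V_min = V_max / 2^bits = 2.93 / 2^9
DR = 20 * log10(V_max / V_min)
   = 20 * log10(2^9)
   = 20 * 9 * log10(2)
   = 54.19 dB

54.19 dB


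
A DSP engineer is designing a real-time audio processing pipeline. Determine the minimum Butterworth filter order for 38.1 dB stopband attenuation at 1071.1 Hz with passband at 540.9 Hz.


Butterworth filter order formula:
n = log10(10^(A/10) - 1) / (2 * log10(f_stop/f_pass))
10^(38.1/10) - 1 = 6455.5423
f_stop/f_pass = 1071.1 / 540.9 = 1.9802
n = 6.4202 -> ceil = 7

7


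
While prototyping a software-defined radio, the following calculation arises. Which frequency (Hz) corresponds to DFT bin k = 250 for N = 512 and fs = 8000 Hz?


Frequency of DFT bin k:
f_k = k * fs / N
    = 250 * 8000 / 512
    = 2000000 / 512
    = 3906.25 Hz

3906.25 Hz


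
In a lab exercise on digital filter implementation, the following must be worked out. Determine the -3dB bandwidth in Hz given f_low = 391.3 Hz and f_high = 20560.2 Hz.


Bandwidth is the difference of -3dB frequencies:
BW = f_high - f_low
   = 20560.2 - 391.3
   = 20168.9 Hz

20168.9 Hz


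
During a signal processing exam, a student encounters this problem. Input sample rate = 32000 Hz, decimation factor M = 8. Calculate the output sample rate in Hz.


Decimation reduces the sample rate:
fs_out = fs_in / M
       = 32000 / 8
       = 4000.0 Hz

4000.0 Hz


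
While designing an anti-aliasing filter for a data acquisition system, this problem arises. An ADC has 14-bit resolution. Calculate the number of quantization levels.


Number of quantization levels = 2^N
= 2^14
= 16384

16384


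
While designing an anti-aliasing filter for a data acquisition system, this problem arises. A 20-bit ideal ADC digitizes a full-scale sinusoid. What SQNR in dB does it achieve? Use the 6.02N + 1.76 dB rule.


Theoretical SNR for a full-scale sinusoid:
SNR = 6.02 * N + 1.76
    = 6.02 * 20 + 1.76
    = 120.4 + 1.76
    = 122.16 dB

122.16 dB


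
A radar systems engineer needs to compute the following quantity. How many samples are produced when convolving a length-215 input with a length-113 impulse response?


Linear convolution output length:
L = N + M - 1
  = 215 + 113 - 1
  = 327 samples

327


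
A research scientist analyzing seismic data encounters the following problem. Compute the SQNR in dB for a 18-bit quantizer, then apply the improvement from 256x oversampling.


Step 1 — baseline SQNR at Nyquist:
SQNR_base = 6.02*N + 1.76
          = 6.02*18 + 1.76
          = 110.12 dB

Step 2 — oversampling processing gain:
G = 10*log10(OSR) = 10*log10(256) = 24.08 dB

Step 3 — total:
SQNR_total = 110.12 + 24.08 = 134.2 dB

Base SQNR = 110.12 dB; oversampled SQNR = 134.2 dB


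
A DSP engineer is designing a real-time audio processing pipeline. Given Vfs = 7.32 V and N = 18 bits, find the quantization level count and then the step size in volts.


Step 1 — number of quantization levels:
L = 2^N = 2^18 = 262144

Step 2 — LSB step size:
delta = Vfs / L
      = 7.32 / 262144
      = 2.792e-05 V

Levels = 262144; step size = 2.792e-05 V


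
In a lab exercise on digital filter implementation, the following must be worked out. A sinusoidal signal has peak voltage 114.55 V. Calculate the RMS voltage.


RMS voltage for a sinusoidal waveform:
V_rms = V_peak / sqrt(2)
      = 114.55 / 1.414214
      = 80.999 V

80.999 V


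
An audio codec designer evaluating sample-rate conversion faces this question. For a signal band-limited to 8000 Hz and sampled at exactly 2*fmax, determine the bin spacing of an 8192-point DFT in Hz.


Step 1 — Nyquist sampling rate:
fs = 2 * fmax = 2 * 8000 = 16000 Hz

Step 2 — DFT bin spacing:
df = fs / N = 16000 / 8192 = 1.9531 Hz

1.9531 Hz


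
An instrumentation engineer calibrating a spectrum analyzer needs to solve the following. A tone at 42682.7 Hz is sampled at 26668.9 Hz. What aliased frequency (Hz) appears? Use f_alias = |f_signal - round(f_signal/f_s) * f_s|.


Compute the nearest integer multiple of fs to the signal:
n = round(42682.7 / 26668.9) = 2
f_alias = |42682.7 - 2 * 26668.9|
        = |42682.7 - 53337.8|
        = 10655.1 Hz

10655.1


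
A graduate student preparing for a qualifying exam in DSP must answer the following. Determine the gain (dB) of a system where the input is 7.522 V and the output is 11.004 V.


Voltage gain in dB:
G = 20 * log10(Vout / Vin)
  = 20 * log10(11.004 / 7.522)
  = 20 * log10(1.462909)
  = 20 * 0.165217
  = 3.3 dB

3.3 dB


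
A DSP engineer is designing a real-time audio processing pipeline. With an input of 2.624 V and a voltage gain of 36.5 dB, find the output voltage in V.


Output voltage from dB gain:
V_out = V_in * 10^(gain_dB / 20)
      = 2.624 * 10^(36.5 / 20)
      = 2.624 * 66.834392
      = 175.3734 V

175.3734 V


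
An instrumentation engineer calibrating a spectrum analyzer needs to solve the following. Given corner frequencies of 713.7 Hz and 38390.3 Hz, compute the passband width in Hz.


Bandwidth is the difference of -3dB frequencies:
BW = f_high - f_low
   = 38390.3 - 713.7
   = 37676.6 Hz

37676.6 Hz


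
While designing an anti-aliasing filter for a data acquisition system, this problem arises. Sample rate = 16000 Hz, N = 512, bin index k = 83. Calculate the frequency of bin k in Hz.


Frequency of DFT bin k:
f_k = k * fs / N
    = 83 * 16000 / 512
    = 1328000 / 512
    = 2593.75 Hz

2593.75 Hz


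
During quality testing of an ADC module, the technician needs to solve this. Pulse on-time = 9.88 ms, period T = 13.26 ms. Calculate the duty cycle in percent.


Duty cycle as a percentage:
DC = (t_on / T) * 100
   = (9.88 / 13.26) * 100
   = 0.745098 * 100
   = 74.51 %

74.51 %


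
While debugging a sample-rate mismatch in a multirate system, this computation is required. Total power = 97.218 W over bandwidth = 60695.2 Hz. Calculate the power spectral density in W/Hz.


Power spectral density:
PSD = P / BW
    = 97.218 / 60695.2
    = 0.00160174 W/Hz

0.00160174 W/Hz


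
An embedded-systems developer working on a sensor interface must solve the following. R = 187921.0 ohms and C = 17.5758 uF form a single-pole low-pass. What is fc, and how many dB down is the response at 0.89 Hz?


Step 1 — cutoff frequency:
fc = 1 / (2*pi*R*C)
C = 17.5758 uF = 1.75758e-05 F
fc = 1 / (2*pi*187921.0*1.75758e-05)
   = 0.048187 Hz

Step 2 — magnitude at f = 0.89 Hz:
|H(f)| = 1 / sqrt(1 + (f/fc)^2)
f/fc = 0.89 / 0.048187 = 18.469712
|H| = 1 / sqrt(1 + 341.130261) = 0.0540635
|H|_dB = 20*log10(0.0540635) = -25.34 dB

fc = 0.048187 Hz; |H(0.89 Hz)| = -25.34 dB


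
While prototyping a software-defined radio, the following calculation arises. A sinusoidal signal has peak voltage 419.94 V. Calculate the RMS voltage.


RMS voltage for a sinusoidal waveform:
V_rms = V_peak / sqrt(2)
      = 419.94 / 1.414214
      = 296.942 V

296.942 V


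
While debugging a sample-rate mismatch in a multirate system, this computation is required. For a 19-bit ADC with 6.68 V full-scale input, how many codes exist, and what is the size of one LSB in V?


Step 1 — number of quantization levels:
L = 2^N = 2^19 = 524288

Step 2 — LSB step size:
delta = Vfs / L
      = 6.68 / 524288
      = 1.274e-05 V

Levels = 524288; step size = 1.274e-05 V


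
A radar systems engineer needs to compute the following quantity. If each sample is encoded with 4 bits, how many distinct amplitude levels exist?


Number of quantization levels = 2^N
= 2^4
= 16

16


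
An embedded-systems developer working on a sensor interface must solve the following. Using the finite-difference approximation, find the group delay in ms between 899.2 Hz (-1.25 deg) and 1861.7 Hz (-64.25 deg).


Group delay from phase difference:
tau = -d(phi)/d(omega)
d(phi) = -63.0 deg = -1.099557 rad
d(omega) = 2*pi*(1861.7 - 899.2) = 6047.5659 rad/s
tau = -(-1.099557) / 6047.5659
    = 0.1818 ms

0.1818 ms


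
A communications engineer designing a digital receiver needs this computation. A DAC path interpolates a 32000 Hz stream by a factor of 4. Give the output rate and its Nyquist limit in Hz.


Step 1 — output sample rate after interpolation by L:
fs_out = L * fs_in = 4 * 32000 = 128000 Hz

Step 2 — Nyquist frequency of the output stream:
f_Nyq = fs_out / 2 = 128000 / 2 = 64000.0 Hz

fs_out = 128000 Hz; f_Nyquist = 64000.0 Hz


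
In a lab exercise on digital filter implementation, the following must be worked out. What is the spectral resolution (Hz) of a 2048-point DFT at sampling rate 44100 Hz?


DFT frequency resolution:
df = fs / N
   = 44100 / 2048
   = 21.5332 Hz

21.5332 Hz


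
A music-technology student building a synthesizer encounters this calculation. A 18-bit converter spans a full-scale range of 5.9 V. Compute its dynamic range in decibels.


Dynamic range from full-scale to LSB:
V_min = V_max / 2^bits = 5.9 / 2^18
DR = 20 * log10(V_max / V_min)
   = 20 * log10(2^18)
   = 20 * 18 * log10(2)
   = 108.37 dB

108.37 dB


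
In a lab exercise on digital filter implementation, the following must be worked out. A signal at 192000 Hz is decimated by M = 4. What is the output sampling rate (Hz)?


Decimation reduces the sample rate:
fs_out = fs_in / M
       = 192000 / 4
       = 48000.0 Hz

48000.0 Hz


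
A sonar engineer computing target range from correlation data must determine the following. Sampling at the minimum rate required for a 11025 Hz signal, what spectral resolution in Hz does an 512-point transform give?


Step 1 — Nyquist sampling rate:
fs = 2 * fmax = 2 * 11025 = 22050 Hz

Step 2 — DFT bin spacing:
df = fs / N = 22050 / 512 = 43.0664 Hz

43.0664 Hz


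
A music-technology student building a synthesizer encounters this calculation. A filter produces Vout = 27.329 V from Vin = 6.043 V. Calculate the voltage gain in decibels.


Voltage gain in dB:
G = 20 * log10(Vout / Vin)
  = 20 * log10(27.329 / 6.043)
  = 20 * log10(4.522423)
  = 20 * 0.655371
  = 13.11 dB

13.11 dB


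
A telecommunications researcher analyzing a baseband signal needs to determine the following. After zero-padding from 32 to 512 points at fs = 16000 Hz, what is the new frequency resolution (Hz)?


Frequency resolution after zero-padding:
N_padded = 32 * 16 = 512
df = fs / N_padded
   = 16000 / 512
   = 31.25 Hz

31.25 Hz


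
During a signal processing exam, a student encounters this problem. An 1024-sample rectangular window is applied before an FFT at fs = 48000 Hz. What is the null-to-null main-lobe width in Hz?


Main lobe width for a rectangular window:
Width = 2 * fs / N
      = 2 * 48000 / 1024
      = 96000 / 1024
      = 93.75 Hz

93.75 Hz


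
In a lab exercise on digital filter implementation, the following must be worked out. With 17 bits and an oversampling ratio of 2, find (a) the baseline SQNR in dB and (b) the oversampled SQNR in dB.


Step 1 — baseline SQNR at Nyquist:
SQNR_base = 6.02*N + 1.76
          = 6.02*17 + 1.76
          = 104.1 dB

Step 2 — oversampling processing gain:
G = 10*log10(OSR) = 10*log10(2) = 3.01 dB

Step 3 — total:
SQNR_total = 104.1 + 3.01 = 107.11 dB

Base SQNR = 104.1 dB; oversampled SQNR = 107.11 dB


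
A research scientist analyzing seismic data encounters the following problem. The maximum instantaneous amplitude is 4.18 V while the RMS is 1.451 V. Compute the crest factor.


Crest factor is the ratio of peak to RMS:
CF = V_peak / V_rms
   = 4.18 / 1.451
   = 2.8808

2.8808


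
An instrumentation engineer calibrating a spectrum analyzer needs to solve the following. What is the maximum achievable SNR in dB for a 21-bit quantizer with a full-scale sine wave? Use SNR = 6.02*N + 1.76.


Theoretical SNR for a full-scale sinusoid:
SNR = 6.02 * N + 1.76
    = 6.02 * 21 + 1.76
    = 126.42 + 1.76
    = 128.18 dB

128.18 dB


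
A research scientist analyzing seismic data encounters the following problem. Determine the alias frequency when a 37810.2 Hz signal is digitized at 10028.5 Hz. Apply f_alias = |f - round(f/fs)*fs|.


Compute the nearest integer multiple of fs to the signal:
n = round(37810.2 / 10028.5) = 4
f_alias = |37810.2 - 4 * 10028.5|
        = |37810.2 - 40114.0|
        = 2303.8 Hz

2303.8


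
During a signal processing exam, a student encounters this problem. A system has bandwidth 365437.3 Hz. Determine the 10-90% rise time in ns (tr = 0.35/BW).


Rise time from bandwidth relationship:
tr = 0.35 / BW
   = 0.35 / 365437.3
   = 9.577566384e-07 s
   = 957.7566 ns

957.7566 ns


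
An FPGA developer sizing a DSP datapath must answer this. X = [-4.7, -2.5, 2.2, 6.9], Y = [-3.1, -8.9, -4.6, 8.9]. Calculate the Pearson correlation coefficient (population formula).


Pearson correlation coefficient (population):
r = cov(X,Y) / (std(X) * std(Y))
Mean X = 0.475, Mean Y = -1.925
Cov(X,Y) = 22.941875
Std(X) = 4.46899, Std(Y) = 6.602414
r = 0.7775

0.7775


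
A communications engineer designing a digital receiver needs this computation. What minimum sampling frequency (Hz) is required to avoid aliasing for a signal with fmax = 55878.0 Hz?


The Nyquist rate is twice the maximum frequency component.
fs_min = 2 * fmax
      = 2 * 55878.0
      = 111756.0 Hz

111756.0


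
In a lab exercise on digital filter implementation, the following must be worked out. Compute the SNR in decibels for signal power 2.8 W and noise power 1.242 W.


SNR in decibels:
SNR = 10 * log10(Ps / Pn)
    = 10 * log10(2.8 / 1.242)
    = 10 * log10(2.2544)
    = 10 * 0.353
    = 3.53 dB

3.53 dB


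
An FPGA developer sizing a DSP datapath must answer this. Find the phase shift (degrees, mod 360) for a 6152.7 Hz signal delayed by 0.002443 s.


Phase shift from frequency and time delay:
phi = 360 * f * t_delay
    = 360 * 6152.7 * 0.002443
    = 5411.18 degrees
    mod 360 = 11.18 degrees

11.18 degrees


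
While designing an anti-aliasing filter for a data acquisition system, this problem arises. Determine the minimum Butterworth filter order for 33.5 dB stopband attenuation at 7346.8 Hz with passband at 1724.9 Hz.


Butterworth filter order formula:
n = log10(10^(A/10) - 1) / (2 * log10(f_stop/f_pass))
10^(33.5/10) - 1 = 2237.7211
f_stop/f_pass = 7346.8 / 1724.9 = 4.2593
n = 2.6614 -> ceil = 3

3


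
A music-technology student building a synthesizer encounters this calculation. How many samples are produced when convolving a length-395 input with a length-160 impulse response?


Linear convolution output length:
L = N + M - 1
  = 395 + 160 - 1
  = 554 samples

554


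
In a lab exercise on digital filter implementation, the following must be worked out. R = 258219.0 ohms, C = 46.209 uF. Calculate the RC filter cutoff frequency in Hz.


Cutoff frequency of a first-order RC filter:
fc = 1 / (2 * pi * R * C)
C = 46.209 uF = 4.6209e-05 F
fc = 1 / (2 * pi * 258219.0 * 4.6209e-05)
   = 1 / 74.9712295402
   = 0.013338 Hz

0.013338 Hz


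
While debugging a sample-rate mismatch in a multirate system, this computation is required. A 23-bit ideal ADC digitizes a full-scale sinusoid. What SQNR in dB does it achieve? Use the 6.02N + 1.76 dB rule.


Theoretical SNR for a full-scale sinusoid:
SNR = 6.02 * N + 1.76
    = 6.02 * 23 + 1.76
    = 138.46 + 1.76
    = 140.22 dB

140.22 dB


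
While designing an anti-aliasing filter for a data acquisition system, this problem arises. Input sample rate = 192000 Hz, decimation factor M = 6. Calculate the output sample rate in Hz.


Decimation reduces the sample rate:
fs_out = fs_in / M
       = 192000 / 6
       = 32000.0 Hz

32000.0 Hz


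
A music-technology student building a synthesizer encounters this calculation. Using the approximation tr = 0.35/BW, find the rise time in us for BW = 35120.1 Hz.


Rise time from bandwidth relationship:
tr = 0.35 / BW
   = 0.35 / 35120.1
   = 9.965803059e-06 s
   = 9.9658 us

9.9658 us


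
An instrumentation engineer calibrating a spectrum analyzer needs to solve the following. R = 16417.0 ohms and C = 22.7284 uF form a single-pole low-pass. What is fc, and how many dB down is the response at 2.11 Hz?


Step 1 — cutoff frequency:
fc = 1 / (2*pi*R*C)
C = 22.7284 uF = 2.27284e-05 F
fc = 1 / (2*pi*16417.0*2.27284e-05)
   = 0.426538 Hz

Step 2 — magnitude at f = 2.11 Hz:
|H(f)| = 1 / sqrt(1 + (f/fc)^2)
f/fc = 2.11 / 0.426538 = 4.946804
|H| = 1 / sqrt(1 + 24.47087) = 0.1981427
|H|_dB = 20*log10(0.1981427) = -14.06 dB

fc = 0.426538 Hz; |H(2.11 Hz)| = -14.06 dB


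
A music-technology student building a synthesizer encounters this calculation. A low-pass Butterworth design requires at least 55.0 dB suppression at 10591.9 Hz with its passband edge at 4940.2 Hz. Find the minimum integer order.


Butterworth filter order formula:
n = log10(10^(A/10) - 1) / (2 * log10(f_stop/f_pass))
10^(55.0/10) - 1 = 316226.766
f_stop/f_pass = 10591.9 / 4940.2 = 2.144
n = 8.3024 -> ceil = 9

9


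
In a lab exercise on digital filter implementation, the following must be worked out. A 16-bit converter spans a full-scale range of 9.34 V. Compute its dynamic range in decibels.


Dynamic range from full-scale to LSB:
V_min = V_max / 2^bits = 9.34 / 2^16
DR = 20 * log10(V_max / V_min)
   = 20 * log10(2^16)
   = 20 * 16 * log10(2)
   = 96.33 dB

96.33 dB


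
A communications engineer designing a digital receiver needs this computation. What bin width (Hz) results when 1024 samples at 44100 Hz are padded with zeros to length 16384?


Frequency resolution after zero-padding:
N_padded = 1024 * 16 = 16384
df = fs / N_padded
   = 44100 / 16384
   = 2.6917 Hz

2.6917 Hz


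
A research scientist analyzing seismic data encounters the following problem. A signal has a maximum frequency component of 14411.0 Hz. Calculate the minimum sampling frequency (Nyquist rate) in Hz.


The Nyquist rate is twice the maximum frequency component.
fs_min = 2 * fmax
      = 2 * 14411.0
      = 28822.0 Hz

28822.0


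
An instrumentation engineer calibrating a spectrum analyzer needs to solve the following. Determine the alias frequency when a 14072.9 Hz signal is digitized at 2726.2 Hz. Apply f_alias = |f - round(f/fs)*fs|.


Compute the nearest integer multiple of fs to the signal:
n = round(14072.9 / 2726.2) = 5
f_alias = |14072.9 - 5 * 2726.2|
        = |14072.9 - 13631.0|
        = 441.9 Hz

441.9


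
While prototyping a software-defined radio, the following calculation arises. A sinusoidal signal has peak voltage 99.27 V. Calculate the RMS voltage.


RMS voltage for a sinusoidal waveform:
V_rms = V_peak / sqrt(2)
      = 99.27 / 1.414214
      = 70.194 V

70.194 V


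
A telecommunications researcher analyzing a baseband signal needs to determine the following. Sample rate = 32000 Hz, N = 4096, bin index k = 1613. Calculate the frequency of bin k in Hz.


Frequency of DFT bin k:
f_k = k * fs / N
    = 1613 * 32000 / 4096
    = 51616000 / 4096
    = 12601.562 Hz

12601.562 Hz


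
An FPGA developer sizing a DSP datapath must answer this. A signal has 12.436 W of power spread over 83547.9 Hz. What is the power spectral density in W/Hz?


Power spectral density:
PSD = P / BW
    = 12.436 / 83547.9
    = 0.00014885 W/Hz

0.00014885 W/Hz


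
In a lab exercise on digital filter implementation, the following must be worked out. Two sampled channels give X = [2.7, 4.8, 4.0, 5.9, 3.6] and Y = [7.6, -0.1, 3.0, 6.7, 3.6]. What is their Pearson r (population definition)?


Pearson correlation coefficient (population):
r = cov(X,Y) / (std(X) * std(Y))
Mean X = 4.2, Mean Y = 4.16
Cov(X,Y) = -0.566
Std(X) = 1.086278, Std(Y) = 2.760145
r = -0.1888

-0.1888


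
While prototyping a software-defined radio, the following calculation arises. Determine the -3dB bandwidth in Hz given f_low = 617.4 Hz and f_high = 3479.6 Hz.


Bandwidth is the difference of -3dB frequencies:
BW = f_high - f_low
   = 3479.6 - 617.4
   = 2862.2 Hz

2862.2 Hz


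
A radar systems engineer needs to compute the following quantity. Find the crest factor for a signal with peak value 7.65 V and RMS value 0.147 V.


Crest factor is the ratio of peak to RMS:
CF = V_peak / V_rms
   = 7.65 / 0.147
   = 52.0408

52.0408


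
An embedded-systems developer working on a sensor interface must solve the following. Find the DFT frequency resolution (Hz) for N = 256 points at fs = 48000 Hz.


DFT frequency resolution:
df = fs / N
   = 48000 / 256
   = 187.5 Hz

187.5 Hz


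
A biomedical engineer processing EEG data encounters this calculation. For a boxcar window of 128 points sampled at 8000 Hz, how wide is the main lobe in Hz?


Main lobe width for a rectangular window:
Width = 2 * fs / N
      = 2 * 8000 / 128
      = 16000 / 128
      = 125.0 Hz

125.0 Hz


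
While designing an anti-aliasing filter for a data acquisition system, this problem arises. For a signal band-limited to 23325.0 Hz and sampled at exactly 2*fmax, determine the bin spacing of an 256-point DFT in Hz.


Step 1 — Nyquist sampling rate:
fs = 2 * fmax = 2 * 23325.0 = 46650.0 Hz

Step 2 — DFT bin spacing:
df = fs / N = 46650.0 / 256 = 182.2266 Hz

182.2266 Hz


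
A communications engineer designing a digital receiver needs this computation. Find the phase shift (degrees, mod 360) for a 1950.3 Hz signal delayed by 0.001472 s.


Phase shift from frequency and time delay:
phi = 360 * f * t_delay
    = 360 * 1950.3 * 0.001472
    = 1033.5 degrees
    mod 360 = 313.5 degrees

313.5 degrees


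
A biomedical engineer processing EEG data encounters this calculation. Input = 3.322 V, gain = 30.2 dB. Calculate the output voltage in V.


Output voltage from dB gain:
V_out = V_in * 10^(gain_dB / 20)
      = 3.322 * 10^(30.2 / 20)
      = 3.322 * 32.359366
      = 107.4978 V

107.4978 V


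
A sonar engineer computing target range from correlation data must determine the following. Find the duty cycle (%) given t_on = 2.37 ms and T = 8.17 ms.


Duty cycle as a percentage:
DC = (t_on / T) * 100
   = (2.37 / 8.17) * 100
   = 0.290086 * 100
   = 29.01 %

29.01 %


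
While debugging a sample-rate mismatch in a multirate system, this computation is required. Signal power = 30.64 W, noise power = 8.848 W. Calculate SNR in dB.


SNR in decibels:
SNR = 10 * log10(Ps / Pn)
    = 10 * log10(30.64 / 8.848)
    = 10 * log10(3.4629)
    = 10 * 0.5394
    = 5.39 dB

5.39 dB


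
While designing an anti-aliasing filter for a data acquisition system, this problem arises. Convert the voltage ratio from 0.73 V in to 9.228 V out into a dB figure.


Voltage gain in dB:
G = 20 * log10(Vout / Vin)
  = 20 * log10(9.228 / 0.73)
  = 20 * log10(12.641096)
  = 20 * 1.101785
  = 22.04 dB

22.04 dB


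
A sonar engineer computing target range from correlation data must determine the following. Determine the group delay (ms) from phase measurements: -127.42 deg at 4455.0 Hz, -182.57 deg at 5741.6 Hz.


Group delay from phase difference:
tau = -d(phi)/d(omega)
d(phi) = -55.15 deg = -0.962549 rad
d(omega) = 2*pi*(5741.6 - 4455.0) = 8083.9462 rad/s
tau = -(-0.962549) / 8083.9462
    = 0.1191 ms

0.1191 ms


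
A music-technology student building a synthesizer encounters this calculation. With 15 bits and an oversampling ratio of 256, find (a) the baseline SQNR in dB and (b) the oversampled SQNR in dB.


Step 1 — baseline SQNR at Nyquist:
SQNR_base = 6.02*N + 1.76
          = 6.02*15 + 1.76
          = 92.06 dB

Step 2 — oversampling processing gain:
G = 10*log10(OSR) = 10*log10(256) = 24.08 dB

Step 3 — total:
SQNR_total = 92.06 + 24.08 = 116.14 dB

Base SQNR = 92.06 dB; oversampled SQNR = 116.14 dB


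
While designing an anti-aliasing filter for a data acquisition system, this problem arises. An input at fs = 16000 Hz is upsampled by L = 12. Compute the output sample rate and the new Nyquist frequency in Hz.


Step 1 — output sample rate after interpolation by L:
fs_out = L * fs_in = 12 * 16000 = 192000 Hz

Step 2 — Nyquist frequency of the output stream:
f_Nyq = fs_out / 2 = 192000 / 2 = 96000.0 Hz

fs_out = 192000 Hz; f_Nyquist = 96000.0 Hz


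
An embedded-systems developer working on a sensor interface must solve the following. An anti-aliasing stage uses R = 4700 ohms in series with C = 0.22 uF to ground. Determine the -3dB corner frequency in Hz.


Cutoff frequency of a first-order RC filter:
fc = 1 / (2 * pi * R * C)
C = 0.22 uF = 2.2e-07 F
fc = 1 / (2 * pi * 4700 * 2.2e-07)
   = 1 / 0.0064968136076237
   = 153.921608 Hz

153.921608 Hz


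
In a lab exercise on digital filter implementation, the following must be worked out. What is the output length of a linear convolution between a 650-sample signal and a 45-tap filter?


Linear convolution output length:
L = N + M - 1
  = 650 + 45 - 1
  = 694 samples

694


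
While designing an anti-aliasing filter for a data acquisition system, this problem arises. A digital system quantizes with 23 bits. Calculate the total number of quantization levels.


Number of quantization levels = 2^N
= 2^23
= 8388608

8388608


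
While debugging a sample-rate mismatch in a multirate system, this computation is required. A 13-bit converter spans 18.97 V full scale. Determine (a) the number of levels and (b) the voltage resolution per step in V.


Step 1 — number of quantization levels:
L = 2^N = 2^13 = 8192

Step 2 — LSB step size:
delta = Vfs / L
      = 18.97 / 8192
      = 0.00231567 V

Levels = 8192; step size = 0.00231567 V


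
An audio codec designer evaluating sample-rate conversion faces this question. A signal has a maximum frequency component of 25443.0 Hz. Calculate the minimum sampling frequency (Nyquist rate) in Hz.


The Nyquist rate is twice the maximum frequency component.
fs_min = 2 * fmax
      = 2 * 25443.0
      = 50886.0 Hz

50886.0


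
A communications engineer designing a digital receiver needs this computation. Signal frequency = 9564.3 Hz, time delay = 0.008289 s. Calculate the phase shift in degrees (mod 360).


Phase shift from frequency and time delay:
phi = 360 * f * t_delay
    = 360 * 9564.3 * 0.008289
    = 28540.25 degrees
    mod 360 = 100.25 degrees

100.25 degrees


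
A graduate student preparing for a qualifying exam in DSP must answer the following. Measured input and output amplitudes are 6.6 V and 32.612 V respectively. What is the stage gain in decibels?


Voltage gain in dB:
G = 20 * log10(Vout / Vin)
  = 20 * log10(32.612 / 6.6)
  = 20 * log10(4.941212)
  = 20 * 0.693833
  = 13.88 dB

13.88 dB


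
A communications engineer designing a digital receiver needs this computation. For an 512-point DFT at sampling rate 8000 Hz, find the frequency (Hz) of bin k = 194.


Frequency of DFT bin k:
f_k = k * fs / N
    = 194 * 8000 / 512
    = 1552000 / 512
    = 3031.25 Hz

3031.25 Hz


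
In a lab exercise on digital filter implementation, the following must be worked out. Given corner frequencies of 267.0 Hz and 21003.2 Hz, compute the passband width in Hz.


Bandwidth is the difference of -3dB frequencies:
BW = f_high - f_low
   = 21003.2 - 267.0
   = 20736.2 Hz

20736.2 Hz


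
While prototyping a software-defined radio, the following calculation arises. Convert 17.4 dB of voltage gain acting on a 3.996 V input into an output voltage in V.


Output voltage from dB gain:
V_out = V_in * 10^(gain_dB / 20)
      = 3.996 * 10^(17.4 / 20)
      = 3.996 * 7.413102
      = 29.6228 V

29.6228 V


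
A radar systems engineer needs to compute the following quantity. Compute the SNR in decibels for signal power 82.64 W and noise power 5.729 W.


SNR in decibels:
SNR = 10 * log10(Ps / Pn)
    = 10 * log10(82.64 / 5.729)
    = 10 * log10(14.4249)
    = 10 * 1.1591
    = 11.59 dB

11.59 dB


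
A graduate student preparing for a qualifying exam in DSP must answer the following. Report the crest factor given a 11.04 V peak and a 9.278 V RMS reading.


Crest factor is the ratio of peak to RMS:
CF = V_peak / V_rms
   = 11.04 / 9.278
   = 1.1899

1.1899


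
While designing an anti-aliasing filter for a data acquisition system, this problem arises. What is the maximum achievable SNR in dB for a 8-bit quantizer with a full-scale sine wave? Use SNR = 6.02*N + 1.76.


Theoretical SNR for a full-scale sinusoid:
SNR = 6.02 * N + 1.76
    = 6.02 * 8 + 1.76
    = 48.16 + 1.76
    = 49.92 dB

49.92 dB


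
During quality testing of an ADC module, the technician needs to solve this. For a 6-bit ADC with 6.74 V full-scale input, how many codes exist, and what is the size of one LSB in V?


Step 1 — number of quantization levels:
L = 2^N = 2^6 = 64

Step 2 — LSB step size:
delta = Vfs / L
      = 6.74 / 64
      = 0.1053125 V

Levels = 64; step size = 0.1053125 V


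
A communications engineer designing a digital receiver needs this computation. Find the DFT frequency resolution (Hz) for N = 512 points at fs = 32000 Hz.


DFT frequency resolution:
df = fs / N
   = 32000 / 512
   = 62.5 Hz

62.5 Hz


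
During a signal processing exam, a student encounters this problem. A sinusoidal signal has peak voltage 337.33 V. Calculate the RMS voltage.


RMS voltage for a sinusoidal waveform:
V_rms = V_peak / sqrt(2)
      = 337.33 / 1.414214
      = 238.528 V

238.528 V


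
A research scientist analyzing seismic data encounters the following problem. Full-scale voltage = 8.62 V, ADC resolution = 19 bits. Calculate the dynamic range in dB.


Dynamic range from full-scale to LSB:
V_min = V_max / 2^bits = 8.62 / 2^19
DR = 20 * log10(V_max / V_min)
   = 20 * log10(2^19)
   = 20 * 19 * log10(2)
   = 114.39 dB

114.39 dB


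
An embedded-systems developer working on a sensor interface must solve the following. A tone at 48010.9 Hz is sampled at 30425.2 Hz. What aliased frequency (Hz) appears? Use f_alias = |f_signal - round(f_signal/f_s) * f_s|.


Compute the nearest integer multiple of fs to the signal:
n = round(48010.9 / 30425.2) = 2
f_alias = |48010.9 - 2 * 30425.2|
        = |48010.9 - 60850.4|
        = 12839.5 Hz

12839.5


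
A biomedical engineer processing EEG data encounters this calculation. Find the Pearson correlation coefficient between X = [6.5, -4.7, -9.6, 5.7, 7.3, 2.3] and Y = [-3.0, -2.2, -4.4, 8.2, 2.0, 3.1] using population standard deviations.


Pearson correlation coefficient (population):
r = cov(X,Y) / (std(X) * std(Y))
Mean X = 1.25, Mean Y = 0.6167
Cov(X,Y) = 16.154167
Std(X) = 6.300727, Std(Y) = 4.316023
r = 0.594

0.594


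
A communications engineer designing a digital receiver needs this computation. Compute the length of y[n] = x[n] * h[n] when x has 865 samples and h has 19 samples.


Linear convolution output length:
L = N + M - 1
  = 865 + 19 - 1
  = 883 samples

883


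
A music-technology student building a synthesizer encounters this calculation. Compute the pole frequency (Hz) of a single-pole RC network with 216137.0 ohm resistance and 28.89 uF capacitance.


Cutoff frequency of a first-order RC filter:
fc = 1 / (2 * pi * R * C)
C = 28.89 uF = 2.889e-05 F
fc = 1 / (2 * pi * 216137.0 * 2.889e-05)
   = 1 / 39.233452688897
   = 0.025488 Hz

0.025488 Hz


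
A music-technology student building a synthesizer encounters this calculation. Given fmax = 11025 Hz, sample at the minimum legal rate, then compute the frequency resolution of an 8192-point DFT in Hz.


Step 1 — Nyquist sampling rate:
fs = 2 * fmax = 2 * 11025 = 22050 Hz

Step 2 — DFT bin spacing:
df = fs / N = 22050 / 8192 = 2.6917 Hz

2.6917 Hz
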